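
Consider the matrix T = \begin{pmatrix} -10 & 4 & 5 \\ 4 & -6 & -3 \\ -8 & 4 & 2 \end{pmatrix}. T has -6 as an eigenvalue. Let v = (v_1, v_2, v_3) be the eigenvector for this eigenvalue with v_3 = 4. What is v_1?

T + 6I = [[-4, 4, 5], [4, 0, -3], [-8, 4, 8]].
Solving (T + 6I)v = 0 gives the eigenspace spanned by (3, -2, 4).
With v_3 = 4, v = (3, -2, 4), so v_1 = 3.

3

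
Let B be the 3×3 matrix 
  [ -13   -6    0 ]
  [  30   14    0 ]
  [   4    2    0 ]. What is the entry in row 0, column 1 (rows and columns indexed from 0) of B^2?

Characteristic polynomial: s^3 - s^2 - 2s = s(s - 2)(s + 1), so the eigenvalues are -1, 0, 2.
s=-1: eigenvector (1, -2, 0).
s=2: eigenvector (-2, 5, 1).
s=0: eigenvector (0, 0, 1).
P = [[1, -2, 0], [-2, 5, 0], [0, 1, 1]], D = diag(-1, 2, 0), P⁻¹ = [[5, 2, 0], [2, 1, 0], [-2, -1, 1]].
B² = P·diag(1, 4, 0)·P⁻¹ = [[-11, -6, 0], [30, 16, 0], [8, 4, 0]].
The requested entry is -6.

-6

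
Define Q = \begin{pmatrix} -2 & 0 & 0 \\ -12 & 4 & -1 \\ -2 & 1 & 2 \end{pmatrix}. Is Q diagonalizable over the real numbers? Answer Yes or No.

No

Characteristic polynomial: p(r) = r^3 - 4r^2 - 3r + 18 = (r - 3)^2(r + 2).
r = 3 has algebraic multiplicity 2; rank(Q − 3I) = 2, so geometric multiplicity = 1.
Geometric multiplicity < algebraic multiplicity, so Q is not diagonalizable.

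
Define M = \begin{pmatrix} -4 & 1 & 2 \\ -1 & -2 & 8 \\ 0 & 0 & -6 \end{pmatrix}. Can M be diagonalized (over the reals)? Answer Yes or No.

No

Characteristic polynomial: p(t) = t^3 + 12t^2 + 45t + 54 = (t + 3)^2(t + 6).
t = -3 has algebraic multiplicity 2; rank(M + 3I) = 2, so geometric multiplicity = 1.
Geometric multiplicity < algebraic multiplicity, so M is not diagonalizable.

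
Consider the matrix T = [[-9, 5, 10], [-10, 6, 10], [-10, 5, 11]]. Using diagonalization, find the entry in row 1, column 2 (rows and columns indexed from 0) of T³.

Characteristic polynomial: μ^3 - 8μ^2 + 13μ - 6 = (μ - 6)(μ - 1)^2, so the eigenvalues are 1, 1, 6.
μ=1: eigenvector (1, 0, 1).
μ=6: eigenvector (1, 1, 1).
μ=1: eigenvector (0, -2, 1).
P = [[1, 1, 0], [0, 1, -2], [1, 1, 1]], D = diag(1, 6, 1), P⁻¹ = [[3, -1, -2], [-2, 1, 2], [-1, 0, 1]].
T³ = P·diag(1, 216, 1)·P⁻¹ = [[-429, 215, 430], [-430, 216, 430], [-430, 215, 431]].
The requested entry is 430.

430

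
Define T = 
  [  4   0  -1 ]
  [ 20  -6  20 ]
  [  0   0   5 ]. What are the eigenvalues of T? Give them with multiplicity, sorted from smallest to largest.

-6, 4, 5

Characteristic polynomial: p(s) = s^3 - 3s^2 - 34s + 120 = (s - 5)(s - 4)(s + 6).
Roots (with multiplicity): -6, 4, 5.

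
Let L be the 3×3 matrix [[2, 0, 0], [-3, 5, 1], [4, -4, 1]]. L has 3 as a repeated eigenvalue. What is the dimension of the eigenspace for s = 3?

L − 3I = [[-1, 0, 0], [-3, 2, 1], [4, -4, -2]].
This matrix has rank 2, so its null space has dimension 3 − 2 = 1.

1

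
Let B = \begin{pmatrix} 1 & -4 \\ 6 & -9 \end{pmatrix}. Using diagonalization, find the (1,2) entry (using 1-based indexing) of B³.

Characteristic polynomial: s^2 + 8s + 15 = (s + 3)(s + 5), so the eigenvalues are -5, -3.
s=-5: eigenvector (2, 3).
s=-3: eigenvector (1, 1).
P = [[2, 1], [3, 1]], D = diag(-5, -3), P⁻¹ = [[-1, 1], [3, -2]].
B³ = P·diag(-125, -27)·P⁻¹ = [[169, -196], [294, -321]].
The requested entry is -196.

-196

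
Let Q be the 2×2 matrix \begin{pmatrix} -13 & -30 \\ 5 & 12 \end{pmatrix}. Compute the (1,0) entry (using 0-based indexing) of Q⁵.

Characteristic polynomial: s^2 + s - 6 = (s - 2)(s + 3), so the eigenvalues are -3, 2.
s=-3: eigenvector (3, -1).
s=2: eigenvector (-2, 1).
P = [[3, -2], [-1, 1]], D = diag(-3, 2), P⁻¹ = [[1, 2], [1, 3]].
Q⁵ = P·diag(-243, 32)·P⁻¹ = [[-793, -1650], [275, 582]].
The requested entry is 275.

275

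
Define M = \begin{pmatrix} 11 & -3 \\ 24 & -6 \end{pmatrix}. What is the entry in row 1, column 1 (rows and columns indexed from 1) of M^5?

Characteristic polynomial: μ^2 - 5μ + 6 = (μ - 3)(μ - 2), so the eigenvalues are 2, 3.
μ=3: eigenvector (-3, -8).
μ=2: eigenvector (1, 3).
P = [[-3, 1], [-8, 3]], D = diag(3, 2), P⁻¹ = [[-3, 1], [-8, 3]].
M⁵ = P·diag(243, 32)·P⁻¹ = [[1931, -633], [5064, -1656]].
The requested entry is 1931.

1931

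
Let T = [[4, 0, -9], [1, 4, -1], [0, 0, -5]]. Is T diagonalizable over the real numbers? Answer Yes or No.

No

Characteristic polynomial: p(r) = r^3 - 3r^2 - 24r + 80 = (r - 4)^2(r + 5).
r = 4 has algebraic multiplicity 2; rank(T − 4I) = 2, so geometric multiplicity = 1.
Geometric multiplicity < algebraic multiplicity, so T is not diagonalizable.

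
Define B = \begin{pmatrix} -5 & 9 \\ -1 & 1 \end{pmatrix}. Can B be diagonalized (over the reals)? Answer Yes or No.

Characteristic polynomial: p(r) = r^2 + 4r + 4 = (r + 2)^2.
r = -2 has algebraic multiplicity 2; rank(B + 2I) = 1, so geometric multiplicity = 1.
Geometric multiplicity < algebraic multiplicity, so B is not diagonalizable.

No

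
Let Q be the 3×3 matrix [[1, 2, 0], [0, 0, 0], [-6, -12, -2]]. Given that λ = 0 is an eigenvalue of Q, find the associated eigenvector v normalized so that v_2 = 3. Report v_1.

Q = [[1, 2, 0], [0, 0, 0], [-6, -12, -2]].
Solving (Q)v = 0 gives the eigenspace spanned by (-6, 3, 0).
With v_2 = 3, v = (-6, 3, 0), so v_1 = -6.

-6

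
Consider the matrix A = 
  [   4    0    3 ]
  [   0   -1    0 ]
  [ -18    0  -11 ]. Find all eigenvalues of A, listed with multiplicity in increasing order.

Characteristic polynomial: p(s) = s^3 + 8s^2 + 17s + 10 = (s + 1)(s + 2)(s + 5).
Roots (with multiplicity): -5, -2, -1.

-5, -2, -1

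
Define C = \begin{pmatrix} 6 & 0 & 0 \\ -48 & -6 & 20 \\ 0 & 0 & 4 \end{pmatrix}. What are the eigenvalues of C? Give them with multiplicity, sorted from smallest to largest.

Characteristic polynomial: p(λ) = λ^3 - 4λ^2 - 36λ + 144 = (λ - 6)(λ - 4)(λ + 6).
Roots (with multiplicity): -6, 4, 6.

-6, 4, 6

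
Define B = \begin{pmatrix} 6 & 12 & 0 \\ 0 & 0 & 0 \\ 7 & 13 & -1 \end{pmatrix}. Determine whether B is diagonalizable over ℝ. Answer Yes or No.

Characteristic polynomial: p(s) = s^3 - 5s^2 - 6s = s(s - 6)(s + 1).
All 3 eigenvalues are distinct, so B is diagonalizable.

Yes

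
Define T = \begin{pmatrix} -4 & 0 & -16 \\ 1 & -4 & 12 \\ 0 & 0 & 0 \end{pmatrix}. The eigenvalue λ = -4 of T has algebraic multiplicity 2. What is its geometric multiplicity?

T + 4I = [[0, 0, -16], [1, 0, 12], [0, 0, 4]].
This matrix has rank 2, so its null space has dimension 3 − 2 = 1.

1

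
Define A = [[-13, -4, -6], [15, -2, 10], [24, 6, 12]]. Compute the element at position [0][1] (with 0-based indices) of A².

Characteristic polynomial: λ^3 + 3λ^2 - 10λ - 24 = (λ - 3)(λ + 2)(λ + 4), so the eigenvalues are -4, -2, 3.
λ=3: eigenvector (1, -1, -2).
λ=-2: eigenvector (-2, 1, 3).
λ=-4: eigenvector (2, 0, -3).
P = [[1, -2, 2], [-1, 1, 0], [-2, 3, -3]], D = diag(3, -2, -4), P⁻¹ = [[-3, 0, -2], [-3, 1, -2], [-1, 1, -1]].
A² = P·diag(9, 4, 16)·P⁻¹ = [[-35, 24, -34], [15, 4, 10], [66, -36, 60]].
The requested entry is 24.

24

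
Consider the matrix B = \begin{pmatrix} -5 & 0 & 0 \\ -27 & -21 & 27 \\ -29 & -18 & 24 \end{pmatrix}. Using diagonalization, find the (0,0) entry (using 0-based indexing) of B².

25

Characteristic polynomial: r^3 + 2r^2 - 33r - 90 = (r - 6)(r + 3)(r + 5), so the eigenvalues are -5, -3, 6.
r=-5: eigenvector (1, 0, 1).
r=-3: eigenvector (0, -3, -2).
r=6: eigenvector (0, 1, 1).
P = [[1, 0, 0], [0, -3, 1], [1, -2, 1]], D = diag(-5, -3, 6), P⁻¹ = [[1, 0, 0], [-1, -1, 1], [-3, -2, 3]].
B² = P·diag(25, 9, 36)·P⁻¹ = [[25, 0, 0], [-81, -45, 81], [-65, -54, 90]].
The requested entry is 25.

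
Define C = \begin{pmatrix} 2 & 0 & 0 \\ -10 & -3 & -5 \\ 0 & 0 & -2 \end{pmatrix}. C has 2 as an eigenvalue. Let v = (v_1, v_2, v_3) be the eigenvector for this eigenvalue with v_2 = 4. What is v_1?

-2

C − 2I = [[0, 0, 0], [-10, -5, -5], [0, 0, -4]].
Solving (C − 2I)v = 0 gives the eigenspace spanned by (-2, 4, 0).
With v_2 = 4, v = (-2, 4, 0), so v_1 = -2.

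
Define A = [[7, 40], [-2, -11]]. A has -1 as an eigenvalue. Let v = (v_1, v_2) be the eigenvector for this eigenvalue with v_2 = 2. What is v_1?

A + 1I = [[8, 40], [-2, -10]].
Solving (A + 1I)v = 0 gives the eigenspace spanned by (-10, 2).
With v_2 = 2, v = (-10, 2), so v_1 = -10.

-10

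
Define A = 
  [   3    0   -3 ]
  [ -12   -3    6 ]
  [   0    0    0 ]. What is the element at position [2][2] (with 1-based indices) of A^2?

Characteristic polynomial: r^3 - 9r = r(r - 3)(r + 3), so the eigenvalues are -3, 0, 3.
r=-3: eigenvector (0, 1, 0).
r=3: eigenvector (1, -2, 0).
r=0: eigenvector (1, -2, 1).
P = [[0, 1, 1], [1, -2, -2], [0, 0, 1]], D = diag(-3, 3, 0), P⁻¹ = [[2, 1, 0], [1, 0, -1], [0, 0, 1]].
A² = P·diag(9, 9, 0)·P⁻¹ = [[9, 0, -9], [0, 9, 18], [0, 0, 0]].
The requested entry is 9.

9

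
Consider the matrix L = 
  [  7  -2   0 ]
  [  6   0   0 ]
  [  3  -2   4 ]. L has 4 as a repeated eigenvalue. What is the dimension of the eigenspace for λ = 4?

2

L − 4I = [[3, -2, 0], [6, -4, 0], [3, -2, 0]].
This matrix has rank 1, so its null space has dimension 3 − 1 = 2.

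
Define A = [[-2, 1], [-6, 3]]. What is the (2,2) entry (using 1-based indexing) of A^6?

3

Characteristic polynomial: λ^2 - λ = λ(λ - 1), so the eigenvalues are 0, 1.
λ=1: eigenvector (1, 3).
λ=0: eigenvector (-1, -2).
P = [[1, -1], [3, -2]], D = diag(1, 0), P⁻¹ = [[-2, 1], [-3, 1]].
A⁶ = P·diag(1, 0)·P⁻¹ = [[-2, 1], [-6, 3]].
The requested entry is 3.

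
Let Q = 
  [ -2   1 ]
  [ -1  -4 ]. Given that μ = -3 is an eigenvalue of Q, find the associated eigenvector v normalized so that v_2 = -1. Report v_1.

Q + 3I = [[1, 1], [-1, -1]].
Solving (Q + 3I)v = 0 gives the eigenspace spanned by (1, -1).
With v_2 = -1, v = (1, -1), so v_1 = 1.

1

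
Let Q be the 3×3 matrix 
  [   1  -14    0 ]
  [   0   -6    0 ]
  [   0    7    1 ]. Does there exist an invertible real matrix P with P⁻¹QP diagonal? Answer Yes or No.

Characteristic polynomial: p(λ) = λ^3 + 4λ^2 - 11λ + 6 = (λ - 1)^2(λ + 6).
λ = 1 has algebraic multiplicity 2; rank(Q − 1I) = 1, so geometric multiplicity = 2.
Every eigenvalue has geometric = algebraic multiplicity, so Q is diagonalizable.

Yes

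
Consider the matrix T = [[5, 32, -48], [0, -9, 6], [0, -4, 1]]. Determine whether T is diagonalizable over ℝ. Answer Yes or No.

Yes

Characteristic polynomial: p(r) = r^3 + 3r^2 - 25r - 75 = (r - 5)(r + 3)(r + 5).
All 3 eigenvalues are distinct, so T is diagonalizable.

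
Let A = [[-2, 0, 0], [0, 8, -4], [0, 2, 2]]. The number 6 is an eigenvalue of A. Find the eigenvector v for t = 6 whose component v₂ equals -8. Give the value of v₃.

-4

A − 6I = [[-8, 0, 0], [0, 2, -4], [0, 2, -4]].
Solving (A − 6I)v = 0 gives the eigenspace spanned by (0, -8, -4).
With v₂ = -8, v = (0, -8, -4), so v₃ = -4.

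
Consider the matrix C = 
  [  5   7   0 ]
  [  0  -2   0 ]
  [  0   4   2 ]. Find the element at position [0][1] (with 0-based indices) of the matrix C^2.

21

Characteristic polynomial: s^3 - 5s^2 - 4s + 20 = (s - 5)(s - 2)(s + 2), so the eigenvalues are -2, 2, 5.
s=5: eigenvector (1, 0, 0).
s=2: eigenvector (0, 0, 1).
s=-2: eigenvector (-1, 1, -1).
P = [[1, 0, -1], [0, 0, 1], [0, 1, -1]], D = diag(5, 2, -2), P⁻¹ = [[1, 1, 0], [0, 1, 1], [0, 1, 0]].
C² = P·diag(25, 4, 4)·P⁻¹ = [[25, 21, 0], [0, 4, 0], [0, 0, 4]].
The requested entry is 21.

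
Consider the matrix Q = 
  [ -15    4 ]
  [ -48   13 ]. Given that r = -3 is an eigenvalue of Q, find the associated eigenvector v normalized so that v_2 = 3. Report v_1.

1

Q + 3I = [[-12, 4], [-48, 16]].
Solving (Q + 3I)v = 0 gives the eigenspace spanned by (1, 3).
With v_2 = 3, v = (1, 3), so v_1 = 1.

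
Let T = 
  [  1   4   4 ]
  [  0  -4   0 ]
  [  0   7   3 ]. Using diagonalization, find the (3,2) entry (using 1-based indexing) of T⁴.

-175

Characteristic polynomial: μ^3 - 13μ + 12 = (μ - 3)(μ - 1)(μ + 4), so the eigenvalues are -4, 1, 3.
μ=1: eigenvector (1, 0, 0).
μ=-4: eigenvector (0, 1, -1).
μ=3: eigenvector (2, 0, 1).
P = [[1, 0, 2], [0, 1, 0], [0, -1, 1]], D = diag(1, -4, 3), P⁻¹ = [[1, -2, -2], [0, 1, 0], [0, 1, 1]].
T⁴ = P·diag(1, 256, 81)·P⁻¹ = [[1, 160, 160], [0, 256, 0], [0, -175, 81]].
The requested entry is -175.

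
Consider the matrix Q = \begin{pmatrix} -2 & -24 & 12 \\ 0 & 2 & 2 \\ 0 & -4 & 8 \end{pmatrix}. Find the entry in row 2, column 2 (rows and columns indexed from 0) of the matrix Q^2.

Characteristic polynomial: μ^3 - 8μ^2 + 4μ + 48 = (μ - 6)(μ - 4)(μ + 2), so the eigenvalues are -2, 4, 6.
μ=4: eigenvector (2, -1, -1).
μ=6: eigenvector (0, 1, 2).
μ=-2: eigenvector (1, 0, 0).
P = [[2, 0, 1], [-1, 1, 0], [-1, 2, 0]], D = diag(4, 6, -2), P⁻¹ = [[0, -2, 1], [0, -1, 1], [1, 4, -2]].
Q² = P·diag(16, 36, 4)·P⁻¹ = [[4, -48, 24], [0, -4, 20], [0, -40, 56]].
The requested entry is 56.

56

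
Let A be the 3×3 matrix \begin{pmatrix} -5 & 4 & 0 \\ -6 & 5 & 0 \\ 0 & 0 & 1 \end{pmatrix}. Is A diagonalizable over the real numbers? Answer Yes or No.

Characteristic polynomial: p(t) = t^3 - t^2 - t + 1 = (t - 1)^2(t + 1).
t = 1 has algebraic multiplicity 2; rank(A − 1I) = 1, so geometric multiplicity = 2.
Every eigenvalue has geometric = algebraic multiplicity, so A is diagonalizable.

Yes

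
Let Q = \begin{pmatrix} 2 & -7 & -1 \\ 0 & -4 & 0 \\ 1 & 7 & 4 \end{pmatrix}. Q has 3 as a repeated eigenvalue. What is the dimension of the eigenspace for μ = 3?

1

Q − 3I = [[-1, -7, -1], [0, -7, 0], [1, 7, 1]].
This matrix has rank 2, so its null space has dimension 3 − 2 = 1.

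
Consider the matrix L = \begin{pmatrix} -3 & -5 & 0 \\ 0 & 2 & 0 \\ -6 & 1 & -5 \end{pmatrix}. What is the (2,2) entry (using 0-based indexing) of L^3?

Characteristic polynomial: t^3 + 6t^2 - t - 30 = (t - 2)(t + 3)(t + 5), so the eigenvalues are -5, -3, 2.
t=-5: eigenvector (0, 0, 1).
t=2: eigenvector (-1, 1, 1).
t=-3: eigenvector (1, 0, -3).
P = [[0, -1, 1], [0, 1, 0], [1, 1, -3]], D = diag(-5, 2, -3), P⁻¹ = [[3, 2, 1], [0, 1, 0], [1, 1, 0]].
L³ = P·diag(-125, 8, -27)·P⁻¹ = [[-27, -35, 0], [0, 8, 0], [-294, -161, -125]].
The requested entry is -125.

-125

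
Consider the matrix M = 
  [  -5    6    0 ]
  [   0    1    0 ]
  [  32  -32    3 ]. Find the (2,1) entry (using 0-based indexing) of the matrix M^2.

Characteristic polynomial: s^3 + s^2 - 17s + 15 = (s - 3)(s - 1)(s + 5), so the eigenvalues are -5, 1, 3.
s=-5: eigenvector (1, 0, -4).
s=1: eigenvector (1, 1, 0).
s=3: eigenvector (0, 0, 1).
P = [[1, 1, 0], [0, 1, 0], [-4, 0, 1]], D = diag(-5, 1, 3), P⁻¹ = [[1, -1, 0], [0, 1, 0], [4, -4, 1]].
M² = P·diag(25, 1, 9)·P⁻¹ = [[25, -24, 0], [0, 1, 0], [-64, 64, 9]].
The requested entry is 64.

64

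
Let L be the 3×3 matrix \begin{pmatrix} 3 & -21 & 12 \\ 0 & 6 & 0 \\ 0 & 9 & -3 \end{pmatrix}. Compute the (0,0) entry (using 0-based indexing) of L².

Characteristic polynomial: λ^3 - 6λ^2 - 9λ + 54 = (λ - 6)(λ - 3)(λ + 3), so the eigenvalues are -3, 3, 6.
λ=3: eigenvector (1, 0, 0).
λ=6: eigenvector (-3, 1, 1).
λ=-3: eigenvector (-2, 0, 1).
P = [[1, -3, -2], [0, 1, 0], [0, 1, 1]], D = diag(3, 6, -3), P⁻¹ = [[1, 1, 2], [0, 1, 0], [0, -1, 1]].
L² = P·diag(9, 36, 9)·P⁻¹ = [[9, -81, 0], [0, 36, 0], [0, 27, 9]].
The requested entry is 9.

9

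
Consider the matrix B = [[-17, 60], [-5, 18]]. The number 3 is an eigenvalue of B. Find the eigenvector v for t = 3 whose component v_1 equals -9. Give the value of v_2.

B − 3I = [[-20, 60], [-5, 15]].
Solving (B − 3I)v = 0 gives the eigenspace spanned by (-9, -3).
With v_1 = -9, v = (-9, -3), so v_2 = -3.

-3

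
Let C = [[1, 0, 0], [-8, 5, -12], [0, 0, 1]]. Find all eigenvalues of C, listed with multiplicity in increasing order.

Characteristic polynomial: p(s) = s^3 - 7s^2 + 11s - 5 = (s - 5)(s - 1)^2.
Roots (with multiplicity): 1, 1, 5.

1, 1, 5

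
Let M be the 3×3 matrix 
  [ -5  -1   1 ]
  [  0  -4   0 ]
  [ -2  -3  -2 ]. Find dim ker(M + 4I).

M + 4I = [[-1, -1, 1], [0, 0, 0], [-2, -3, 2]].
This matrix has rank 2, so its null space has dimension 3 − 2 = 1.

1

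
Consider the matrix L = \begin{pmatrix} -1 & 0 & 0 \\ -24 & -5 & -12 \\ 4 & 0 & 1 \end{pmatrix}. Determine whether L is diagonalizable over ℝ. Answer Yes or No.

Characteristic polynomial: p(μ) = μ^3 + 5μ^2 - μ - 5 = (μ - 1)(μ + 1)(μ + 5).
All 3 eigenvalues are distinct, so L is diagonalizable.

Yes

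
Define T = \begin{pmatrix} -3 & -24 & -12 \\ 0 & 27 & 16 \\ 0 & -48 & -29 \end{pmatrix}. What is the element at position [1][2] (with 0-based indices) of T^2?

Characteristic polynomial: μ^3 + 5μ^2 - 9μ - 45 = (μ - 3)(μ + 3)(μ + 5), so the eigenvalues are -5, -3, 3.
μ=3: eigenvector (-2, 2, -3).
μ=-5: eigenvector (0, 1, -2).
μ=-3: eigenvector (1, 0, 0).
P = [[-2, 0, 1], [2, 1, 0], [-3, -2, 0]], D = diag(3, -5, -3), P⁻¹ = [[0, 2, 1], [0, -3, -2], [1, 4, 2]].
T² = P·diag(9, 25, 9)·P⁻¹ = [[9, 0, 0], [0, -39, -32], [0, 96, 73]].
The requested entry is -32.

-32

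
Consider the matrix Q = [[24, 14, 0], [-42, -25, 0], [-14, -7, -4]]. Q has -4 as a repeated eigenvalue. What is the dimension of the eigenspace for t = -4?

Q + 4I = [[28, 14, 0], [-42, -21, 0], [-14, -7, 0]].
This matrix has rank 1, so its null space has dimension 3 − 1 = 2.

2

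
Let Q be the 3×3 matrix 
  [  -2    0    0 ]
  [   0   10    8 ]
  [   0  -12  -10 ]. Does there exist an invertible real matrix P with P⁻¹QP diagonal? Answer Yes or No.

Yes

Characteristic polynomial: p(μ) = μ^3 + 2μ^2 - 4μ - 8 = (μ - 2)(μ + 2)^2.
μ = -2 has algebraic multiplicity 2; rank(Q + 2I) = 1, so geometric multiplicity = 2.
Every eigenvalue has geometric = algebraic multiplicity, so Q is diagonalizable.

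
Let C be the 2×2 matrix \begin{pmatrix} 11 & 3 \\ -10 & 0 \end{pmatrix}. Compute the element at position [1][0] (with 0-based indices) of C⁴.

-6710

Characteristic polynomial: λ^2 - 11λ + 30 = (λ - 6)(λ - 5), so the eigenvalues are 5, 6.
λ=5: eigenvector (1, -2).
λ=6: eigenvector (3, -5).
P = [[1, 3], [-2, -5]], D = diag(5, 6), P⁻¹ = [[-5, -3], [2, 1]].
C⁴ = P·diag(625, 1296)·P⁻¹ = [[4651, 2013], [-6710, -2730]].
The requested entry is -6710.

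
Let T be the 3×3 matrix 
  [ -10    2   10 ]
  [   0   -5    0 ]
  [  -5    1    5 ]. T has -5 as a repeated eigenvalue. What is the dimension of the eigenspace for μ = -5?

1

T + 5I = [[-5, 2, 10], [0, 0, 0], [-5, 1, 10]].
This matrix has rank 2, so its null space has dimension 3 − 2 = 1.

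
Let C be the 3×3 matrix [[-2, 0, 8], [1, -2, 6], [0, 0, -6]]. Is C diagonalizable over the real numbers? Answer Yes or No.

No

Characteristic polynomial: p(λ) = λ^3 + 10λ^2 + 28λ + 24 = (λ + 2)^2(λ + 6).
λ = -2 has algebraic multiplicity 2; rank(C + 2I) = 2, so geometric multiplicity = 1.
Geometric multiplicity < algebraic multiplicity, so C is not diagonalizable.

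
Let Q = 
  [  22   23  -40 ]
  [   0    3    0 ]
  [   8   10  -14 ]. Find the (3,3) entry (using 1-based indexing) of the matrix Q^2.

Characteristic polynomial: t^3 - 11t^2 + 36t - 36 = (t - 6)(t - 3)(t - 2), so the eigenvalues are 2, 3, 6.
t=6: eigenvector (5, 0, 2).
t=2: eigenvector (2, 0, 1).
t=3: eigenvector (3, 1, 2).
P = [[5, 2, 3], [0, 0, 1], [2, 1, 2]], D = diag(6, 2, 3), P⁻¹ = [[1, 1, -2], [-2, -4, 5], [0, 1, 0]].
Q² = P·diag(36, 4, 9)·P⁻¹ = [[164, 175, -320], [0, 9, 0], [64, 74, -124]].
The requested entry is -124.

-124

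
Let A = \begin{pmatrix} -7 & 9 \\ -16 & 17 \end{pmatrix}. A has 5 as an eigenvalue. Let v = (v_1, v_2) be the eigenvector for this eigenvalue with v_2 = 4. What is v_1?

3

A − 5I = [[-12, 9], [-16, 12]].
Solving (A − 5I)v = 0 gives the eigenspace spanned by (3, 4).
With v_2 = 4, v = (3, 4), so v_1 = 3.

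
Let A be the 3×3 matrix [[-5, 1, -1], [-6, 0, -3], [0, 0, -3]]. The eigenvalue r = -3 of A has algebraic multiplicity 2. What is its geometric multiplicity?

A + 3I = [[-2, 1, -1], [-6, 3, -3], [0, 0, 0]].
This matrix has rank 1, so its null space has dimension 3 − 1 = 2.

2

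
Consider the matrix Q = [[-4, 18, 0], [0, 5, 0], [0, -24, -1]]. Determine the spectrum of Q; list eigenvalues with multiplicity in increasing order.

Characteristic polynomial: p(λ) = λ^3 - 21λ - 20 = (λ - 5)(λ + 1)(λ + 4).
Roots (with multiplicity): -4, -1, 5.

-4, -1, 5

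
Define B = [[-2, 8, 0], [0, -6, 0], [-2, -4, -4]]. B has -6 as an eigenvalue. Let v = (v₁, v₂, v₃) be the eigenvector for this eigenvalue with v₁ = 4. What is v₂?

B + 6I = [[4, 8, 0], [0, 0, 0], [-2, -4, 2]].
Solving (B + 6I)v = 0 gives the eigenspace spanned by (4, -2, 0).
With v₁ = 4, v = (4, -2, 0), so v₂ = -2.

-2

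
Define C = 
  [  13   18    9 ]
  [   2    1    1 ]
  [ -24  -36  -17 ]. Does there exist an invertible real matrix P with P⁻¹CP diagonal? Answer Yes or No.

No

Characteristic polynomial: p(t) = t^3 + 3t^2 - 9t + 5 = (t - 1)^2(t + 5).
t = 1 has algebraic multiplicity 2; rank(C − 1I) = 2, so geometric multiplicity = 1.
Geometric multiplicity < algebraic multiplicity, so C is not diagonalizable.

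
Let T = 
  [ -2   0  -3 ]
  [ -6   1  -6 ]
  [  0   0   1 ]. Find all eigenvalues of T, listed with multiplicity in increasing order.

Characteristic polynomial: p(r) = r^3 - 3r + 2 = (r - 1)^2(r + 2).
Roots (with multiplicity): -2, 1, 1.

-2, 1, 1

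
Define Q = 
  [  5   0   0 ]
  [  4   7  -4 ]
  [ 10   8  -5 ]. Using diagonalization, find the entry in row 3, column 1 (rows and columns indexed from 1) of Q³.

Characteristic polynomial: s^3 - 7s^2 + 7s + 15 = (s - 5)(s - 3)(s + 1), so the eigenvalues are -1, 3, 5.
s=-1: eigenvector (0, -1, -2).
s=5: eigenvector (1, 0, 1).
s=3: eigenvector (0, 1, 1).
P = [[0, 1, 0], [-1, 0, 1], [-2, 1, 1]], D = diag(-1, 5, 3), P⁻¹ = [[1, 1, -1], [1, 0, 0], [1, 2, -1]].
Q³ = P·diag(-1, 125, 27)·P⁻¹ = [[125, 0, 0], [28, 55, -28], [154, 56, -29]].
The requested entry is 154.

154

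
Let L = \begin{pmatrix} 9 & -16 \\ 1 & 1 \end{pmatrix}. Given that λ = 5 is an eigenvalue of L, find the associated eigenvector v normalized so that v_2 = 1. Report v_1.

4

L − 5I = [[4, -16], [1, -4]].
Solving (L − 5I)v = 0 gives the eigenspace spanned by (4, 1).
With v_2 = 1, v = (4, 1), so v_1 = 4.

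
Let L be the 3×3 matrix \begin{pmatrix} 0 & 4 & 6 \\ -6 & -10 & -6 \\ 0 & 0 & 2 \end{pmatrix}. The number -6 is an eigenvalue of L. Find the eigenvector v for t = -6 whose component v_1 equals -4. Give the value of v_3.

0

L + 6I = [[6, 4, 6], [-6, -4, -6], [0, 0, 8]].
Solving (L + 6I)v = 0 gives the eigenspace spanned by (-4, 6, 0).
With v_1 = -4, v = (-4, 6, 0), so v_3 = 0.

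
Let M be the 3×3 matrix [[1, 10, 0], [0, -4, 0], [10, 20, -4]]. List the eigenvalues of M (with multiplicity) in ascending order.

Characteristic polynomial: p(μ) = μ^3 + 7μ^2 + 8μ - 16 = (μ - 1)(μ + 4)^2.
Roots (with multiplicity): -4, -4, 1.

-4, -4, 1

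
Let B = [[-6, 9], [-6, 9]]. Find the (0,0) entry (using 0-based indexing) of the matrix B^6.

-1458

Characteristic polynomial: s^2 - 3s = s(s - 3), so the eigenvalues are 0, 3.
s=0: eigenvector (3, 2).
s=3: eigenvector (1, 1).
P = [[3, 1], [2, 1]], D = diag(0, 3), P⁻¹ = [[1, -1], [-2, 3]].
B⁶ = P·diag(0, 729)·P⁻¹ = [[-1458, 2187], [-1458, 2187]].
The requested entry is -1458.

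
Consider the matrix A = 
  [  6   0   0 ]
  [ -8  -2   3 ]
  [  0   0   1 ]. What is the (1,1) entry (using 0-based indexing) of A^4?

16

Characteristic polynomial: s^3 - 5s^2 - 8s + 12 = (s - 6)(s - 1)(s + 2), so the eigenvalues are -2, 1, 6.
s=-2: eigenvector (0, 1, 0).
s=6: eigenvector (1, -1, 0).
s=1: eigenvector (0, 1, 1).
P = [[0, 1, 0], [1, -1, 1], [0, 0, 1]], D = diag(-2, 6, 1), P⁻¹ = [[1, 1, -1], [1, 0, 0], [0, 0, 1]].
A⁴ = P·diag(16, 1296, 1)·P⁻¹ = [[1296, 0, 0], [-1280, 16, -15], [0, 0, 1]].
The requested entry is 16.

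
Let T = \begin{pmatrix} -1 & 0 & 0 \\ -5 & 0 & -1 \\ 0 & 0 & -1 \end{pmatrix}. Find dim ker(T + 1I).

T + 1I = [[0, 0, 0], [-5, 1, -1], [0, 0, 0]].
This matrix has rank 1, so its null space has dimension 3 − 1 = 2.

2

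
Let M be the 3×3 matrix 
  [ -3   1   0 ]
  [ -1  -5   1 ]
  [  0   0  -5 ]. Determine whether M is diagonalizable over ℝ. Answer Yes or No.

No

Characteristic polynomial: p(λ) = λ^3 + 13λ^2 + 56λ + 80 = (λ + 4)^2(λ + 5).
λ = -4 has algebraic multiplicity 2; rank(M + 4I) = 2, so geometric multiplicity = 1.
Geometric multiplicity < algebraic multiplicity, so M is not diagonalizable.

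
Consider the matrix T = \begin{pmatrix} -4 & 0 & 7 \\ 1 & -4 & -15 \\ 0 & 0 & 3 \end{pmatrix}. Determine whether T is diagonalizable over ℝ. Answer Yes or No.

Characteristic polynomial: p(s) = s^3 + 5s^2 - 8s - 48 = (s - 3)(s + 4)^2.
s = -4 has algebraic multiplicity 2; rank(T + 4I) = 2, so geometric multiplicity = 1.
Geometric multiplicity < algebraic multiplicity, so T is not diagonalizable.

No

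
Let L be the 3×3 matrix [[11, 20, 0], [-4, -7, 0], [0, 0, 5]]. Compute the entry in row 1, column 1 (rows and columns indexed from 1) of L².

Characteristic polynomial: μ^3 - 9μ^2 + 23μ - 15 = (μ - 5)(μ - 3)(μ - 1), so the eigenvalues are 1, 3, 5.
μ=1: eigenvector (-2, 1, 0).
μ=3: eigenvector (5, -2, 0).
μ=5: eigenvector (0, 0, 1).
P = [[-2, 5, 0], [1, -2, 0], [0, 0, 1]], D = diag(1, 3, 5), P⁻¹ = [[2, 5, 0], [1, 2, 0], [0, 0, 1]].
L² = P·diag(1, 9, 25)·P⁻¹ = [[41, 80, 0], [-16, -31, 0], [0, 0, 25]].
The requested entry is 41.

41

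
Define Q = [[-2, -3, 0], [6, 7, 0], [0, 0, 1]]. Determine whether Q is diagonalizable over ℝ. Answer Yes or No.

Characteristic polynomial: p(t) = t^3 - 6t^2 + 9t - 4 = (t - 4)(t - 1)^2.
t = 1 has algebraic multiplicity 2; rank(Q − 1I) = 1, so geometric multiplicity = 2.
Every eigenvalue has geometric = algebraic multiplicity, so Q is diagonalizable.

Yes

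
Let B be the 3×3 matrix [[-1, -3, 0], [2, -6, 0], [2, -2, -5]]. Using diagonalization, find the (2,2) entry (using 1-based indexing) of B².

30

Characteristic polynomial: r^3 + 12r^2 + 47r + 60 = (r + 3)(r + 4)(r + 5), so the eigenvalues are -5, -4, -3.
r=-5: eigenvector (0, 0, -1).
r=-3: eigenvector (3, 2, 1).
r=-4: eigenvector (1, 1, 0).
P = [[0, 3, 1], [0, 2, 1], [-1, 1, 0]], D = diag(-5, -3, -4), P⁻¹ = [[1, -1, -1], [1, -1, 0], [-2, 3, 0]].
B² = P·diag(25, 9, 16)·P⁻¹ = [[-5, 21, 0], [-14, 30, 0], [-16, 16, 25]].
The requested entry is 30.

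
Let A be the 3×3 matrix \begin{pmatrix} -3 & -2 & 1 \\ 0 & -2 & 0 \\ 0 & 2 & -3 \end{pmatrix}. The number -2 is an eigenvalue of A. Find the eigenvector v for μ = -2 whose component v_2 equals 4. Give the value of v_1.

0

A + 2I = [[-1, -2, 1], [0, 0, 0], [0, 2, -1]].
Solving (A + 2I)v = 0 gives the eigenspace spanned by (0, 4, 8).
With v_2 = 4, v = (0, 4, 8), so v_1 = 0.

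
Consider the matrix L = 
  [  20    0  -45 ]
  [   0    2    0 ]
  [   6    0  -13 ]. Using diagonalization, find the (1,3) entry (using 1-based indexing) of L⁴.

-9135

Characteristic polynomial: t^3 - 9t^2 + 24t - 20 = (t - 5)(t - 2)^2, so the eigenvalues are 2, 2, 5.
t=2: eigenvector (0, 1, 0).
t=5: eigenvector (3, 0, 1).
t=2: eigenvector (5, 0, 2).
P = [[0, 3, 5], [1, 0, 0], [0, 1, 2]], D = diag(2, 5, 2), P⁻¹ = [[0, 1, 0], [2, 0, -5], [-1, 0, 3]].
L⁴ = P·diag(16, 625, 16)·P⁻¹ = [[3670, 0, -9135], [0, 16, 0], [1218, 0, -3029]].
The requested entry is -9135.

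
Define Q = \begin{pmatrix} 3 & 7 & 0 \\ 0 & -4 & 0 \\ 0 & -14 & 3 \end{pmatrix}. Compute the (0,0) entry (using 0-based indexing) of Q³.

27

Characteristic polynomial: λ^3 - 2λ^2 - 15λ + 36 = (λ - 3)^2(λ + 4), so the eigenvalues are -4, 3, 3.
λ=3: eigenvector (-1, 0, 3).
λ=3: eigenvector (1, 0, -2).
λ=-4: eigenvector (1, -1, -2).
P = [[-1, 1, 1], [0, 0, -1], [3, -2, -2]], D = diag(3, 3, -4), P⁻¹ = [[2, 0, 1], [3, 1, 1], [0, -1, 0]].
Q³ = P·diag(27, 27, -64)·P⁻¹ = [[27, 91, 0], [0, -64, 0], [0, -182, 27]].
The requested entry is 27.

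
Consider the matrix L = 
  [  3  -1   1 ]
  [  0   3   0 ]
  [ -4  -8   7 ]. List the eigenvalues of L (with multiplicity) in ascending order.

3, 5, 5

Characteristic polynomial: p(r) = r^3 - 13r^2 + 55r - 75 = (r - 5)^2(r - 3).
Roots (with multiplicity): 3, 5, 5.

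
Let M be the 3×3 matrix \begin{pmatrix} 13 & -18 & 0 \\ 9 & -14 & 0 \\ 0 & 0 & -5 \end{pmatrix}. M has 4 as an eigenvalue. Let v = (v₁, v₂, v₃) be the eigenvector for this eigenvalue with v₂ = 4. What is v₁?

8

M − 4I = [[9, -18, 0], [9, -18, 0], [0, 0, -9]].
Solving (M − 4I)v = 0 gives the eigenspace spanned by (8, 4, 0).
With v₂ = 4, v = (8, 4, 0), so v₁ = 8.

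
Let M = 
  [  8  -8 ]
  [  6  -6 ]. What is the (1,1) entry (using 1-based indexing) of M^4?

Characteristic polynomial: λ^2 - 2λ = λ(λ - 2), so the eigenvalues are 0, 2.
λ=0: eigenvector (1, 1).
λ=2: eigenvector (4, 3).
P = [[1, 4], [1, 3]], D = diag(0, 2), P⁻¹ = [[-3, 4], [1, -1]].
M⁴ = P·diag(0, 16)·P⁻¹ = [[64, -64], [48, -48]].
The requested entry is 64.

64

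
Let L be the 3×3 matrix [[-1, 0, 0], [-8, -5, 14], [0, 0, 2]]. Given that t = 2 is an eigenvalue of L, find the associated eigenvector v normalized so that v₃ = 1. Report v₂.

2

L − 2I = [[-3, 0, 0], [-8, -7, 14], [0, 0, 0]].
Solving (L − 2I)v = 0 gives the eigenspace spanned by (0, 2, 1).
With v₃ = 1, v = (0, 2, 1), so v₂ = 2.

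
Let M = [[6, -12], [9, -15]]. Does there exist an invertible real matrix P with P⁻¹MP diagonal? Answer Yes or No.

Yes

Characteristic polynomial: p(μ) = μ^2 + 9μ + 18 = (μ + 3)(μ + 6).
All 2 eigenvalues are distinct, so M is diagonalizable.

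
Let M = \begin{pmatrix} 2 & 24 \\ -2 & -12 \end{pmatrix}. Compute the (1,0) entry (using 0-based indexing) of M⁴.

1040

Characteristic polynomial: λ^2 + 10λ + 24 = (λ + 4)(λ + 6), so the eigenvalues are -6, -4.
λ=-6: eigenvector (-3, 1).
λ=-4: eigenvector (-4, 1).
P = [[-3, -4], [1, 1]], D = diag(-6, -4), P⁻¹ = [[1, 4], [-1, -3]].
M⁴ = P·diag(1296, 256)·P⁻¹ = [[-2864, -12480], [1040, 4416]].
The requested entry is 1040.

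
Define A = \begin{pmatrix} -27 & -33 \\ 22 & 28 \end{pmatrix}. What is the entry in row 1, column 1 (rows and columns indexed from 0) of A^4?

2638

Characteristic polynomial: r^2 - r - 30 = (r - 6)(r + 5), so the eigenvalues are -5, 6.
r=6: eigenvector (1, -1).
r=-5: eigenvector (3, -2).
P = [[1, 3], [-1, -2]], D = diag(6, -5), P⁻¹ = [[-2, -3], [1, 1]].
A⁴ = P·diag(1296, 625)·P⁻¹ = [[-717, -2013], [1342, 2638]].
The requested entry is 2638.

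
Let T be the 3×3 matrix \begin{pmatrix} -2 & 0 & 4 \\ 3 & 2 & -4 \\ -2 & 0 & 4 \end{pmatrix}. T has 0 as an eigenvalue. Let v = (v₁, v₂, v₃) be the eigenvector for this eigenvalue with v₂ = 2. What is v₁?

-4

T = [[-2, 0, 4], [3, 2, -4], [-2, 0, 4]].
Solving (T)v = 0 gives the eigenspace spanned by (-4, 2, -2).
With v₂ = 2, v = (-4, 2, -2), so v₁ = -4.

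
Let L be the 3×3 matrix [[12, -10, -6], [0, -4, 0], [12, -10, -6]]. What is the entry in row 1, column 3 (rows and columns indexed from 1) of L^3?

-216

Characteristic polynomial: t^3 - 2t^2 - 24t = t(t - 6)(t + 4), so the eigenvalues are -4, 0, 6.
t=0: eigenvector (-1, 0, -2).
t=-4: eigenvector (1, 1, 1).
t=6: eigenvector (1, 0, 1).
P = [[-1, 1, 1], [0, 1, 0], [-2, 1, 1]], D = diag(0, -4, 6), P⁻¹ = [[1, 0, -1], [0, 1, 0], [2, -1, -1]].
L³ = P·diag(0, -64, 216)·P⁻¹ = [[432, -280, -216], [0, -64, 0], [432, -280, -216]].
The requested entry is -216.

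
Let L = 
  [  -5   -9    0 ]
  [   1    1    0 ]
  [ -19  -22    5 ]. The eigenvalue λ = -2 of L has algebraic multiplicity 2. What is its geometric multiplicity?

L + 2I = [[-3, -9, 0], [1, 3, 0], [-19, -22, 7]].
This matrix has rank 2, so its null space has dimension 3 − 2 = 1.

1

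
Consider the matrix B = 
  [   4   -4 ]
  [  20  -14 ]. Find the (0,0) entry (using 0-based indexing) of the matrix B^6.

-166144

Characteristic polynomial: μ^2 + 10μ + 24 = (μ + 4)(μ + 6), so the eigenvalues are -6, -4.
μ=-6: eigenvector (2, 5).
μ=-4: eigenvector (1, 2).
P = [[2, 1], [5, 2]], D = diag(-6, -4), P⁻¹ = [[-2, 1], [5, -2]].
B⁶ = P·diag(46656, 4096)·P⁻¹ = [[-166144, 85120], [-425600, 216896]].
The requested entry is -166144.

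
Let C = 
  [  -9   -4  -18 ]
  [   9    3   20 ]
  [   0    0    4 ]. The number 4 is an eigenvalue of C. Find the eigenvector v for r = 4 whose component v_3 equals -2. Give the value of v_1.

C − 4I = [[-13, -4, -18], [9, -1, 20], [0, 0, 0]].
Solving (C − 4I)v = 0 gives the eigenspace spanned by (4, -4, -2).
With v_3 = -2, v = (4, -4, -2), so v_1 = 4.

4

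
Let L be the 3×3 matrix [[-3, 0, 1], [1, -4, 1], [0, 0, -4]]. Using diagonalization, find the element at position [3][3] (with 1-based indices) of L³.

Characteristic polynomial: μ^3 + 11μ^2 + 40μ + 48 = (μ + 3)(μ + 4)^2, so the eigenvalues are -4, -4, -3.
μ=-3: eigenvector (1, 1, 0).
μ=-4: eigenvector (0, 1, 0).
μ=-4: eigenvector (-1, 0, 1).
P = [[1, 0, -1], [1, 1, 0], [0, 0, 1]], D = diag(-3, -4, -4), P⁻¹ = [[1, 0, 1], [-1, 1, -1], [0, 0, 1]].
L³ = P·diag(-27, -64, -64)·P⁻¹ = [[-27, 0, 37], [37, -64, 37], [0, 0, -64]].
The requested entry is -64.

-64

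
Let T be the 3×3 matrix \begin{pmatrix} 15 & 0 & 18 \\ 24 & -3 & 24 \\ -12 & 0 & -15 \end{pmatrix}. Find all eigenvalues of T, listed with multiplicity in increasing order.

Characteristic polynomial: p(μ) = μ^3 + 3μ^2 - 9μ - 27 = (μ - 3)(μ + 3)^2.
Roots (with multiplicity): -3, -3, 3.

-3, -3, 3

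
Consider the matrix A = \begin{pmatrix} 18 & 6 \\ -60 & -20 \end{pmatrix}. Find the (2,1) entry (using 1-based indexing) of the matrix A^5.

Characteristic polynomial: μ^2 + 2μ = μ(μ + 2), so the eigenvalues are -2, 0.
μ=0: eigenvector (1, -3).
μ=-2: eigenvector (-3, 10).
P = [[1, -3], [-3, 10]], D = diag(0, -2), P⁻¹ = [[10, 3], [3, 1]].
A⁵ = P·diag(0, -32)·P⁻¹ = [[288, 96], [-960, -320]].
The requested entry is -960.

-960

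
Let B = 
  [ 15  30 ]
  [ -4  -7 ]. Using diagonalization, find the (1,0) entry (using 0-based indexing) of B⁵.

Characteristic polynomial: s^2 - 8s + 15 = (s - 5)(s - 3), so the eigenvalues are 3, 5.
s=3: eigenvector (-5, 2).
s=5: eigenvector (-3, 1).
P = [[-5, -3], [2, 1]], D = diag(3, 5), P⁻¹ = [[1, 3], [-2, -5]].
B⁵ = P·diag(243, 3125)·P⁻¹ = [[17535, 43230], [-5764, -14167]].
The requested entry is -5764.

-5764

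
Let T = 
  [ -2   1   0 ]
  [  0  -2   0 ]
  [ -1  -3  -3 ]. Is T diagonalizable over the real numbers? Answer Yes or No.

Characteristic polynomial: p(λ) = λ^3 + 7λ^2 + 16λ + 12 = (λ + 2)^2(λ + 3).
λ = -2 has algebraic multiplicity 2; rank(T + 2I) = 2, so geometric multiplicity = 1.
Geometric multiplicity < algebraic multiplicity, so T is not diagonalizable.

No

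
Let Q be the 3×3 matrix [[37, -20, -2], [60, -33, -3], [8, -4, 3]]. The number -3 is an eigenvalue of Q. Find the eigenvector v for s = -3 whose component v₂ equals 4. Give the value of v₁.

2

Q + 3I = [[40, -20, -2], [60, -30, -3], [8, -4, 6]].
Solving (Q + 3I)v = 0 gives the eigenspace spanned by (2, 4, 0).
With v₂ = 4, v = (2, 4, 0), so v₁ = 2.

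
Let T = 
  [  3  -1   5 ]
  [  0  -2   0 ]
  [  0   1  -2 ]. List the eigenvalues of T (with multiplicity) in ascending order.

-2, -2, 3

Characteristic polynomial: p(λ) = λ^3 + λ^2 - 8λ - 12 = (λ - 3)(λ + 2)^2.
Roots (with multiplicity): -2, -2, 3.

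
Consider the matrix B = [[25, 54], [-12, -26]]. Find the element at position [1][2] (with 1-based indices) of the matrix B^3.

162

Characteristic polynomial: λ^2 + λ - 2 = (λ - 1)(λ + 2), so the eigenvalues are -2, 1.
λ=-2: eigenvector (-2, 1).
λ=1: eigenvector (9, -4).
P = [[-2, 9], [1, -4]], D = diag(-2, 1), P⁻¹ = [[4, 9], [1, 2]].
B³ = P·diag(-8, 1)·P⁻¹ = [[73, 162], [-36, -80]].
The requested entry is 162.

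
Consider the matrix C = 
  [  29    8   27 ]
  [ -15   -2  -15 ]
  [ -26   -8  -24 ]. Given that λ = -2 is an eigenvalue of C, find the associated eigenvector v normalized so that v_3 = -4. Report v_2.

C + 2I = [[31, 8, 27], [-15, 0, -15], [-26, -8, -22]].
Solving (C + 2I)v = 0 gives the eigenspace spanned by (4, -2, -4).
With v_3 = -4, v = (4, -2, -4), so v_2 = -2.

-2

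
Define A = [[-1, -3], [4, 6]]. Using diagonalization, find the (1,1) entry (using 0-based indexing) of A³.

84

Characteristic polynomial: λ^2 - 5λ + 6 = (λ - 3)(λ - 2), so the eigenvalues are 2, 3.
λ=3: eigenvector (-3, 4).
λ=2: eigenvector (-1, 1).
P = [[-3, -1], [4, 1]], D = diag(3, 2), P⁻¹ = [[1, 1], [-4, -3]].
A³ = P·diag(27, 8)·P⁻¹ = [[-49, -57], [76, 84]].
The requested entry is 84.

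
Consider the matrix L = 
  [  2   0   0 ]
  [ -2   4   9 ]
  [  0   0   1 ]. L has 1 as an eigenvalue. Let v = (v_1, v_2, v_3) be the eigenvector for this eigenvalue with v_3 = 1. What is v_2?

-3

L − 1I = [[1, 0, 0], [-2, 3, 9], [0, 0, 0]].
Solving (L − 1I)v = 0 gives the eigenspace spanned by (0, -3, 1).
With v_3 = 1, v = (0, -3, 1), so v_2 = -3.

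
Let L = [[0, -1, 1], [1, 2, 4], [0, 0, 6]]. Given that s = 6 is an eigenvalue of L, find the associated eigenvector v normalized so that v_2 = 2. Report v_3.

L − 6I = [[-6, -1, 1], [1, -4, 4], [0, 0, 0]].
Solving (L − 6I)v = 0 gives the eigenspace spanned by (0, 2, 2).
With v_2 = 2, v = (0, 2, 2), so v_3 = 2.

2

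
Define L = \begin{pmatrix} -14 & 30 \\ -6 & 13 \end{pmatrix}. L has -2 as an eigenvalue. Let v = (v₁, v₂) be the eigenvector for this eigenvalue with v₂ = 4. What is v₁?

10

L + 2I = [[-12, 30], [-6, 15]].
Solving (L + 2I)v = 0 gives the eigenspace spanned by (10, 4).
With v₂ = 4, v = (10, 4), so v₁ = 10.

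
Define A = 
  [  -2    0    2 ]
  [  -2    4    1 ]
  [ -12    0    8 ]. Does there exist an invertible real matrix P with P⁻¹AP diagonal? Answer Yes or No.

Characteristic polynomial: p(μ) = μ^3 - 10μ^2 + 32μ - 32 = (μ - 4)^2(μ - 2).
μ = 4 has algebraic multiplicity 2; rank(A − 4I) = 2, so geometric multiplicity = 1.
Geometric multiplicity < algebraic multiplicity, so A is not diagonalizable.

No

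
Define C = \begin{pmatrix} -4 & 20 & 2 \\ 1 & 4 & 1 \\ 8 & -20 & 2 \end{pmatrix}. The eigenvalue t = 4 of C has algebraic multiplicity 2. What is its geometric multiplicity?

1

C − 4I = [[-8, 20, 2], [1, 0, 1], [8, -20, -2]].
This matrix has rank 2, so its null space has dimension 3 − 2 = 1.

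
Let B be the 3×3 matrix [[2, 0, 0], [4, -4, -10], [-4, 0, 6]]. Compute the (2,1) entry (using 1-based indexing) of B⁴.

Characteristic polynomial: λ^3 - 4λ^2 - 20λ + 48 = (λ - 6)(λ - 2)(λ + 4), so the eigenvalues are -4, 2, 6.
λ=6: eigenvector (0, -1, 1).
λ=-4: eigenvector (0, 1, 0).
λ=2: eigenvector (1, -1, 1).
P = [[0, 0, 1], [-1, 1, -1], [1, 0, 1]], D = diag(6, -4, 2), P⁻¹ = [[-1, 0, 1], [0, 1, 1], [1, 0, 0]].
B⁴ = P·diag(1296, 256, 16)·P⁻¹ = [[16, 0, 0], [1280, 256, -1040], [-1280, 0, 1296]].
The requested entry is 1280.

1280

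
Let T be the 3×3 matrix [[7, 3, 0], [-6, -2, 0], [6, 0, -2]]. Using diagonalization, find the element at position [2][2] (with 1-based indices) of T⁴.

-254

Characteristic polynomial: s^3 - 3s^2 - 6s + 8 = (s - 4)(s - 1)(s + 2), so the eigenvalues are -2, 1, 4.
s=1: eigenvector (1, -2, 2).
s=4: eigenvector (1, -1, 1).
s=-2: eigenvector (0, 0, 1).
P = [[1, 1, 0], [-2, -1, 0], [2, 1, 1]], D = diag(1, 4, -2), P⁻¹ = [[-1, -1, 0], [2, 1, 0], [0, 1, 1]].
T⁴ = P·diag(1, 256, 16)·P⁻¹ = [[511, 255, 0], [-510, -254, 0], [510, 270, 16]].
The requested entry is -254.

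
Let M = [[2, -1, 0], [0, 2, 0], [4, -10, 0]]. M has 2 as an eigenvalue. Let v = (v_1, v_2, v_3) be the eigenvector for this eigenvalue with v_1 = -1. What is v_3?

M − 2I = [[0, -1, 0], [0, 0, 0], [4, -10, -2]].
Solving (M − 2I)v = 0 gives the eigenspace spanned by (-1, 0, -2).
With v_1 = -1, v = (-1, 0, -2), so v_3 = -2.

-2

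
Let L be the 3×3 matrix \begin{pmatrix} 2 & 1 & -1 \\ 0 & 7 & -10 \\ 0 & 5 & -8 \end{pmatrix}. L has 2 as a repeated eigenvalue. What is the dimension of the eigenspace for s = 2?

L − 2I = [[0, 1, -1], [0, 5, -10], [0, 5, -10]].
This matrix has rank 2, so its null space has dimension 3 − 2 = 1.

1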